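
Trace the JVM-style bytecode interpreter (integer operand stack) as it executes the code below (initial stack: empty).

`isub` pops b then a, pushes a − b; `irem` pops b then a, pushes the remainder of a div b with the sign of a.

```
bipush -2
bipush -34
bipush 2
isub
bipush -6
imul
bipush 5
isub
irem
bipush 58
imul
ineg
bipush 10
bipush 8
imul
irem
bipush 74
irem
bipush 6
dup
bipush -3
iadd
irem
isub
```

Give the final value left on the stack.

bipush -2   [-2]
bipush -34  [-2, -34]
bipush 2    [-2, -34, 2]
isub        [-2, -36]
bipush -6   [-2, -36, -6]
imul        [-2, 216]
bipush 5    [-2, 216, 5]
isub        [-2, 211]
irem        [-2]
bipush 58   [-2, 58]
imul        [-116]
ineg        [116]
bipush 10   [116, 10]
bipush 8    [116, 10, 8]
imul        [116, 80]
irem        [36]
bipush 74   [36, 74]
irem        [36]
bipush 6    [36, 6]
dup         [36, 6, 6]
bipush -3   [36, 6, 6, -3]
iadd        [36, 6, 3]
irem        [36, 0]
isub        [36]

36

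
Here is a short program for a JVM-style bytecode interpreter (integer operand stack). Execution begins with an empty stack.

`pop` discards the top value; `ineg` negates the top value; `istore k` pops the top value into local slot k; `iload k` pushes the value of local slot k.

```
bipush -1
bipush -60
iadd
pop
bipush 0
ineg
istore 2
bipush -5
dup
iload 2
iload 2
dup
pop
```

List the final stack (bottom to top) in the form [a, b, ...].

bipush -1  → -1
bipush -60 → -1 -60
iadd       → -61
pop        → (empty)
bipush 0   → 0
ineg       → 0
istore 2   → (empty)
bipush -5  → -5
dup        → -5 -5
iload 2    → -5 -5 0
iload 2    → -5 -5 0 0
dup        → -5 -5 0 0 0
pop        → -5 -5 0 0

[-5, -5, 0, 0]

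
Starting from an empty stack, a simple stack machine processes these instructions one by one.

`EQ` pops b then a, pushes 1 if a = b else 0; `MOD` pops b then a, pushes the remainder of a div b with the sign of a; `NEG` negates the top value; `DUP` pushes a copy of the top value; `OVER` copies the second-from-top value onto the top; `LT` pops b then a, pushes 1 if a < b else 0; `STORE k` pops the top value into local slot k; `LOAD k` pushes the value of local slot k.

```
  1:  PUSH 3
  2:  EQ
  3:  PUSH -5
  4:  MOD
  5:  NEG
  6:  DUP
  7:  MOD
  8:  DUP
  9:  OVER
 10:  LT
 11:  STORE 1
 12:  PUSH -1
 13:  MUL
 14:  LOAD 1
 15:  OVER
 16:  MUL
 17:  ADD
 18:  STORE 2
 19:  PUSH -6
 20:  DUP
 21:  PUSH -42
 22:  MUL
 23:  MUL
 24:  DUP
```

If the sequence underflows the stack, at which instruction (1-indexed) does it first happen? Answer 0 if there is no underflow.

2

PUSH 3 → [3]
EQ  — needs 2 operands, stack has 1 → underflow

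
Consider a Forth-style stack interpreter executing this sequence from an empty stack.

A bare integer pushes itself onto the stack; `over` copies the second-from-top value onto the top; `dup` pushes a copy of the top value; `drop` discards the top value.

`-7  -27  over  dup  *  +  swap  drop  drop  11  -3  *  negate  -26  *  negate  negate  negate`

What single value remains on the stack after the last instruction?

-7      -7
-27     -7 -27
over    -7 -27 -7
dup     -7 -27 -7 -7
*       -7 -27 49
+       -7 22
swap    22 -7
drop    22
drop    (empty)
11      11
-3      11 -3
*       -33
negate  33
-26     33 -26
*       -858
negate  858
negate  -858
negate  858

858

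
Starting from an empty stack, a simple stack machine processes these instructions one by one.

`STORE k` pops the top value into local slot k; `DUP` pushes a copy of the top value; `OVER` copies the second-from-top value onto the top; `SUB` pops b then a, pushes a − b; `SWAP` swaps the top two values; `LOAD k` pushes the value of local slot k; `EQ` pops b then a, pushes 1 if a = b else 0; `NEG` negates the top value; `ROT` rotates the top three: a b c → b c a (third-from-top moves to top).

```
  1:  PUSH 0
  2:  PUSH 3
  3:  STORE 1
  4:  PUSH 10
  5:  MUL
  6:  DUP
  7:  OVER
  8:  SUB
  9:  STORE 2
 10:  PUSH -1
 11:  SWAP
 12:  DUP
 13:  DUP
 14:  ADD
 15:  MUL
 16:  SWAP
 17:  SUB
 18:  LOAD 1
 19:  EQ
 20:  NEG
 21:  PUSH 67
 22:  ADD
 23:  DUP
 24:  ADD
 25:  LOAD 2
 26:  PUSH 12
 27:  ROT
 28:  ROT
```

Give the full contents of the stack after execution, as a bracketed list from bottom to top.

[12, 134, 0]

PUSH 0   [0]
PUSH 3   [0, 3]
STORE 1  [0]
PUSH 10  [0, 10]
MUL      [0]
DUP      [0, 0]
OVER     [0, 0, 0]
SUB      [0, 0]
STORE 2  [0]
PUSH -1  [0, -1]
SWAP     [-1, 0]
DUP      [-1, 0, 0]
DUP      [-1, 0, 0, 0]
ADD      [-1, 0, 0]
MUL      [-1, 0]
SWAP     [0, -1]
SUB      [1]
LOAD 1   [1, 3]
EQ       [0]
NEG      [0]
PUSH 67  [0, 67]
ADD      [67]
DUP      [67, 67]
ADD      [134]
LOAD 2   [134, 0]
PUSH 12  [134, 0, 12]
ROT      [0, 12, 134]
ROT      [12, 134, 0]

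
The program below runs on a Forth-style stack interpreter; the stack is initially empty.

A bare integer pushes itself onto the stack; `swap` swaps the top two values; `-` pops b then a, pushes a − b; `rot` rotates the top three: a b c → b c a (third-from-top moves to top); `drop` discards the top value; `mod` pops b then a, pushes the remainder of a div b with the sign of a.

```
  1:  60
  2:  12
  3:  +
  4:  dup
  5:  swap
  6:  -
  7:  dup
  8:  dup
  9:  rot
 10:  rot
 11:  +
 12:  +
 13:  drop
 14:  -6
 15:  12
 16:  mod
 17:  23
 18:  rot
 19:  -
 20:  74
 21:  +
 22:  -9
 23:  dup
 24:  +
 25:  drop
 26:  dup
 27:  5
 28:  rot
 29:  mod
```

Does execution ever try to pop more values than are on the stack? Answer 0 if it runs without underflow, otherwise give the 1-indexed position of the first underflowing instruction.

18

60   -> 60
12   -> 60 12
+    -> 72
dup  -> 72 72
swap -> 72 72
-    -> 0
dup  -> 0 0
dup  -> 0 0 0
rot  -> 0 0 0
rot  -> 0 0 0
+    -> 0 0
+    -> 0
drop -> (empty)
-6   -> -6
12   -> -6 12
mod  -> -6
23   -> -6 23
rot  — needs 3 operands, stack has 2 → underflow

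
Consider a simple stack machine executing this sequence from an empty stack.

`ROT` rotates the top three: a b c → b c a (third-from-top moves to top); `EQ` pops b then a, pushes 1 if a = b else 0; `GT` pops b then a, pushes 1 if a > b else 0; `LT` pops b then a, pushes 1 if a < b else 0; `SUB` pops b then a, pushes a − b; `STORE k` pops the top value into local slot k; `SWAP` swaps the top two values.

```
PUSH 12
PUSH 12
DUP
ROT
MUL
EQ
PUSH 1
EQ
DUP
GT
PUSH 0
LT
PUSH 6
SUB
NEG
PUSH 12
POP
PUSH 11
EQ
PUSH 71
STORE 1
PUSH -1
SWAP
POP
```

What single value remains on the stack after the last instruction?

-1

PUSH 12 -> 12
PUSH 12 -> 12 12
DUP     -> 12 12 12
ROT     -> 12 12 12
MUL     -> 12 144
EQ      -> 0
PUSH 1  -> 0 1
EQ      -> 0
DUP     -> 0 0
GT      -> 0
PUSH 0  -> 0 0
LT      -> 0
PUSH 6  -> 0 6
SUB     -> -6
NEG     -> 6
PUSH 12 -> 6 12
POP     -> 6
PUSH 11 -> 6 11
EQ      -> 0
PUSH 71 -> 0 71
STORE 1 -> 0
PUSH -1 -> 0 -1
SWAP    -> -1 0
POP     -> -1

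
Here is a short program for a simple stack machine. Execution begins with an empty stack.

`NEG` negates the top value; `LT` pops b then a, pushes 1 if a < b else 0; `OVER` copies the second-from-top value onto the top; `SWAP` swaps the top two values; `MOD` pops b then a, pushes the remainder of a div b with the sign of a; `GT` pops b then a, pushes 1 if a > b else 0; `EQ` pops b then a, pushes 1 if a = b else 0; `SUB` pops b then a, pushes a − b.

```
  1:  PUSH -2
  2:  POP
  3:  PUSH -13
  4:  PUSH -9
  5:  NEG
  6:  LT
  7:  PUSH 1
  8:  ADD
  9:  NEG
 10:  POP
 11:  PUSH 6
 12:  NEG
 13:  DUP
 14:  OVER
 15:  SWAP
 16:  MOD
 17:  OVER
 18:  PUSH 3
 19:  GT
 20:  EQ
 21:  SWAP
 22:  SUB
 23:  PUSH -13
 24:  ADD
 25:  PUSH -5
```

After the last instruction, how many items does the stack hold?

2

PUSH -2  -> [-2]
POP      -> []
PUSH -13 -> [-13]
PUSH -9  -> [-13, -9]
NEG      -> [-13, 9]
LT       -> [1]
PUSH 1   -> [1, 1]
ADD      -> [2]
NEG      -> [-2]
POP      -> []
PUSH 6   -> [6]
NEG      -> [-6]
DUP      -> [-6, -6]
OVER     -> [-6, -6, -6]
SWAP     -> [-6, -6, -6]
MOD      -> [-6, 0]
OVER     -> [-6, 0, -6]
PUSH 3   -> [-6, 0, -6, 3]
GT       -> [-6, 0, 0]
EQ       -> [-6, 1]
SWAP     -> [1, -6]
SUB      -> [7]
PUSH -13 -> [7, -13]
ADD      -> [-6]
PUSH -5  -> [-6, -5]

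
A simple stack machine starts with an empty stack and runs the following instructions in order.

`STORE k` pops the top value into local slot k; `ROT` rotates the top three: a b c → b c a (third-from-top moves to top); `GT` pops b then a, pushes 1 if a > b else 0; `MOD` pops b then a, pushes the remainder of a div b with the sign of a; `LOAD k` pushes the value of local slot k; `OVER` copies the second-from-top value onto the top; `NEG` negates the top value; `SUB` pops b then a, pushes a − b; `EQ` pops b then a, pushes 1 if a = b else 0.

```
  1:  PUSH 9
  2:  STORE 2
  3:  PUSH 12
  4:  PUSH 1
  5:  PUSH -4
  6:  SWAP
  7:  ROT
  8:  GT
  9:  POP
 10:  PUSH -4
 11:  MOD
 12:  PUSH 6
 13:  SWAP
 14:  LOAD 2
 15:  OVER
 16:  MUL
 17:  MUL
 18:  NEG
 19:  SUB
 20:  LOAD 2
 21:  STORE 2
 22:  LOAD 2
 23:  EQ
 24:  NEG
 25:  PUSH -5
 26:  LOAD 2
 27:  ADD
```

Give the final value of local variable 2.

9

PUSH 9  -> 9
STORE 2 -> (empty)
PUSH 12 -> 12
PUSH 1  -> 12 1
PUSH -4 -> 12 1 -4
SWAP    -> 12 -4 1
ROT     -> -4 1 12
GT      -> -4 0
POP     -> -4
PUSH -4 -> -4 -4
MOD     -> 0
PUSH 6  -> 0 6
SWAP    -> 6 0
LOAD 2  -> 6 0 9
OVER    -> 6 0 9 0
MUL     -> 6 0 0
MUL     -> 6 0
NEG     -> 6 0
SUB     -> 6
LOAD 2  -> 6 9
STORE 2 -> 6
LOAD 2  -> 6 9
EQ      -> 0
NEG     -> 0
PUSH -5 -> 0 -5
LOAD 2  -> 0 -5 9
ADD     -> 0 4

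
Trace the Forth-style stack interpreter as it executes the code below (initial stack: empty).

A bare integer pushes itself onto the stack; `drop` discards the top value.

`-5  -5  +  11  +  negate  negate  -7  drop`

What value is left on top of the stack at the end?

1

-5     → [-5]
-5     → [-5, -5]
+      → [-10]
11     → [-10, 11]
+      → [1]
negate → [-1]
negate → [1]
-7     → [1, -7]
drop   → [1]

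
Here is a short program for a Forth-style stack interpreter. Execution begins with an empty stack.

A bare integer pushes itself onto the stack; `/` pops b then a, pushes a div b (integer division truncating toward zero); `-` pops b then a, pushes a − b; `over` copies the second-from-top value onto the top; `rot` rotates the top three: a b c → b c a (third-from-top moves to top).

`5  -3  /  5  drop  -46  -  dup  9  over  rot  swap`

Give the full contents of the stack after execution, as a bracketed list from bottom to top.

5    : 5
-3   : 5 -3
/    : -1
5    : -1 5
drop : -1
-46  : -1 -46
-    : 45
dup  : 45 45
9    : 45 45 9
over : 45 45 9 45
rot  : 45 9 45 45
swap : 45 9 45 45

[45, 9, 45, 45]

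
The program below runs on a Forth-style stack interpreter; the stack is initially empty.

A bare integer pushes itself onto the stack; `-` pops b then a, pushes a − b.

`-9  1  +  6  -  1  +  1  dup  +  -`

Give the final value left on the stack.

-15

-9  → -9
1   → -9 1
+   → -8
6   → -8 6
-   → -14
1   → -14 1
+   → -13
1   → -13 1
dup → -13 1 1
+   → -13 2
-   → -15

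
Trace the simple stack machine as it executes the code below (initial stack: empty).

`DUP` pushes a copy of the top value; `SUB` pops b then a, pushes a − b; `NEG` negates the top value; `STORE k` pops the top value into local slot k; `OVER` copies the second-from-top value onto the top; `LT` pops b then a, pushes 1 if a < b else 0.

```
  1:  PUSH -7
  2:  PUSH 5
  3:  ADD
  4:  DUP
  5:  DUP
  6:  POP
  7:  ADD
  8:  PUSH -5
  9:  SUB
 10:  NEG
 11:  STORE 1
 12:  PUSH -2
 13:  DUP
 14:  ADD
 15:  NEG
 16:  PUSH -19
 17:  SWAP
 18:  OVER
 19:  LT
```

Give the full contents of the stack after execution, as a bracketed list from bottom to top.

PUSH -7  -> [-7]
PUSH 5   -> [-7, 5]
ADD      -> [-2]
DUP      -> [-2, -2]
DUP      -> [-2, -2, -2]
POP      -> [-2, -2]
ADD      -> [-4]
PUSH -5  -> [-4, -5]
SUB      -> [1]
NEG      -> [-1]
STORE 1  -> []
PUSH -2  -> [-2]
DUP      -> [-2, -2]
ADD      -> [-4]
NEG      -> [4]
PUSH -19 -> [4, -19]
SWAP     -> [-19, 4]
OVER     -> [-19, 4, -19]
LT       -> [-19, 0]

[-19, 0]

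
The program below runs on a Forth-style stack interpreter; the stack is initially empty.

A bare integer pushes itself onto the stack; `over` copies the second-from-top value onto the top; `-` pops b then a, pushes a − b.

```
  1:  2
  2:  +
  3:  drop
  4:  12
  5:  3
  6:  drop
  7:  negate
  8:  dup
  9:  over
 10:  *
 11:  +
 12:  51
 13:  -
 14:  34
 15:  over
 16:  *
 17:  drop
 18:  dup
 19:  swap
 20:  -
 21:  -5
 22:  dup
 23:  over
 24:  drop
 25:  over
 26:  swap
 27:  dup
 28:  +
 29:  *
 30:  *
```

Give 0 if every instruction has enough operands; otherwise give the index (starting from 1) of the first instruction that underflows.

2

2  [2]
+  — needs 2 operands, stack has 1 → underflow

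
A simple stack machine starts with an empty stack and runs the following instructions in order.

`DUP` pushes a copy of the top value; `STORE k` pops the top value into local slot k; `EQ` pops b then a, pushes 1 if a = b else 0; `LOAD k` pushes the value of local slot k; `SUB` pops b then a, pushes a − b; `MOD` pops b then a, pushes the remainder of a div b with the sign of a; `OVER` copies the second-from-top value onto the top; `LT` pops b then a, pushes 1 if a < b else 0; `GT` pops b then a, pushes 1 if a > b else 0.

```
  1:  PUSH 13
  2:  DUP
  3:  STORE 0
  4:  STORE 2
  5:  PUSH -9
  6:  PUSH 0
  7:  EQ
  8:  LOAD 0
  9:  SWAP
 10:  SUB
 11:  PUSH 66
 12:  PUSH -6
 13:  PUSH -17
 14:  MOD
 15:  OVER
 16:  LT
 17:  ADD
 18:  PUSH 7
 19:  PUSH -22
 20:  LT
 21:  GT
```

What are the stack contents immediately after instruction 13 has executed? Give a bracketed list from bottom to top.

[13, 66, -6, -17]

PUSH 13  -> 13
DUP      -> 13 13
STORE 0  -> 13
STORE 2  -> (empty)
PUSH -9  -> -9
PUSH 0   -> -9 0
EQ       -> 0
LOAD 0   -> 0 13
SWAP     -> 13 0
SUB      -> 13
PUSH 66  -> 13 66
PUSH -6  -> 13 66 -6
PUSH -17 -> 13 66 -6 -17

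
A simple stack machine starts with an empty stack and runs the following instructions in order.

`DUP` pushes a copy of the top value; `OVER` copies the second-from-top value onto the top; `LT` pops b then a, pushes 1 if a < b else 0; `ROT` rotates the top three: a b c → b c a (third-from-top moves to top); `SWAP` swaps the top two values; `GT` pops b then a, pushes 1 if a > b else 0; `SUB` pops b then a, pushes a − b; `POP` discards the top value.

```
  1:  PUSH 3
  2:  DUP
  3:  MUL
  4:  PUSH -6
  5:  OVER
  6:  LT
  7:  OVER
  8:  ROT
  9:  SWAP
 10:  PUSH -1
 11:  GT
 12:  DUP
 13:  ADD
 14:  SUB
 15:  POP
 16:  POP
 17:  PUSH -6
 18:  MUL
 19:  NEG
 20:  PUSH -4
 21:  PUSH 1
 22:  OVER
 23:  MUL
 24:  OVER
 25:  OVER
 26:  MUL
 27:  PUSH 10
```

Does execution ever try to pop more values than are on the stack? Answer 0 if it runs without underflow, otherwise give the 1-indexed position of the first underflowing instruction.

18

PUSH 3  : [3]
DUP     : [3, 3]
MUL     : [9]
PUSH -6 : [9, -6]
OVER    : [9, -6, 9]
LT      : [9, 1]
OVER    : [9, 1, 9]
ROT     : [1, 9, 9]
SWAP    : [1, 9, 9]
PUSH -1 : [1, 9, 9, -1]
GT      : [1, 9, 1]
DUP     : [1, 9, 1, 1]
ADD     : [1, 9, 2]
SUB     : [1, 7]
POP     : [1]
POP     : []
PUSH -6 : [-6]
MUL  — needs 2 operands, stack has 1 → underflow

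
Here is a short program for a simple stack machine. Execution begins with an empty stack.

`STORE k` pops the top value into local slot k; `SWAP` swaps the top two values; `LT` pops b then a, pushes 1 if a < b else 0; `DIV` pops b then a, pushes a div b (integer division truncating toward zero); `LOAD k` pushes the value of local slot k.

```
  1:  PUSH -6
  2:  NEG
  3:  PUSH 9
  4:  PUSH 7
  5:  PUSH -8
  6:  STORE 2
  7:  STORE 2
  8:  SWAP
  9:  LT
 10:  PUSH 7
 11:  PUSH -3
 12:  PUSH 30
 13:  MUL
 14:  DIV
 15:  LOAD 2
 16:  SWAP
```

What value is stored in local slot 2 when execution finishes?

7

PUSH -6 : -6
NEG     : 6
PUSH 9  : 6 9
PUSH 7  : 6 9 7
PUSH -8 : 6 9 7 -8
STORE 2 : 6 9 7
STORE 2 : 6 9
SWAP    : 9 6
LT      : 0
PUSH 7  : 0 7
PUSH -3 : 0 7 -3
PUSH 30 : 0 7 -3 30
MUL     : 0 7 -90
DIV     : 0 0
LOAD 2  : 0 0 7
SWAP    : 0 7 0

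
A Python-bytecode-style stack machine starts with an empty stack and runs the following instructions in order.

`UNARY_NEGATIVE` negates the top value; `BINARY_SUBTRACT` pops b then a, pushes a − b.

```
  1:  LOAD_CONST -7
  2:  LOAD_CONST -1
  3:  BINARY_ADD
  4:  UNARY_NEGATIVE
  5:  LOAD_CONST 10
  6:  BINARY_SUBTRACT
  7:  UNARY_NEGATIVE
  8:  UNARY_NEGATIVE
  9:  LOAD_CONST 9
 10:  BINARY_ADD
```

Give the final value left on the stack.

LOAD_CONST -7   : -7
LOAD_CONST -1   : -7 -1
BINARY_ADD      : -8
UNARY_NEGATIVE  : 8
LOAD_CONST 10   : 8 10
BINARY_SUBTRACT : -2
UNARY_NEGATIVE  : 2
UNARY_NEGATIVE  : -2
LOAD_CONST 9    : -2 9
BINARY_ADD      : 7

7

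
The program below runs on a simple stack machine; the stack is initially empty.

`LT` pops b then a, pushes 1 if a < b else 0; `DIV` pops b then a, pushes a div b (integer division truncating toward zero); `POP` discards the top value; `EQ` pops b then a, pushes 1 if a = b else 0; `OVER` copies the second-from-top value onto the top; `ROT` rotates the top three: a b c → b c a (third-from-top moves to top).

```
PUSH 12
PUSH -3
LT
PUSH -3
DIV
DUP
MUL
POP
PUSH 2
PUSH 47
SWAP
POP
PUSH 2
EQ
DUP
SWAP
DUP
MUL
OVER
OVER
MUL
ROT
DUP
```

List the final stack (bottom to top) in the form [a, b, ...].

[0, 0, 0, 0]

PUSH 12 : 12
PUSH -3 : 12 -3
LT      : 0
PUSH -3 : 0 -3
DIV     : 0
DUP     : 0 0
MUL     : 0
POP     : (empty)
PUSH 2  : 2
PUSH 47 : 2 47
SWAP    : 47 2
POP     : 47
PUSH 2  : 47 2
EQ      : 0
DUP     : 0 0
SWAP    : 0 0
DUP     : 0 0 0
MUL     : 0 0
OVER    : 0 0 0
OVER    : 0 0 0 0
MUL     : 0 0 0
ROT     : 0 0 0
DUP     : 0 0 0 0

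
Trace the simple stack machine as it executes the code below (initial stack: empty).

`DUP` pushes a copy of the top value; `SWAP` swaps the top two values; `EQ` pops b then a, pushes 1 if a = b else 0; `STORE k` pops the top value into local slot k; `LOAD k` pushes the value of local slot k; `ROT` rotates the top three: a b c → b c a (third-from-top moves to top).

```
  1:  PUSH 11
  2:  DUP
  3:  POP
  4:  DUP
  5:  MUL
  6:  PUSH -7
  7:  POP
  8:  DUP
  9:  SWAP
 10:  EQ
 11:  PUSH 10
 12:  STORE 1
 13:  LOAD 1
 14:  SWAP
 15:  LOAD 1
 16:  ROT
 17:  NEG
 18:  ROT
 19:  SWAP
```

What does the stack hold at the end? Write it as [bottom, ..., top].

[10, 1, -10]

PUSH 11 -> [11]
DUP     -> [11, 11]
POP     -> [11]
DUP     -> [11, 11]
MUL     -> [121]
PUSH -7 -> [121, -7]
POP     -> [121]
DUP     -> [121, 121]
SWAP    -> [121, 121]
EQ      -> [1]
PUSH 10 -> [1, 10]
STORE 1 -> [1]
LOAD 1  -> [1, 10]
SWAP    -> [10, 1]
LOAD 1  -> [10, 1, 10]
ROT     -> [1, 10, 10]
NEG     -> [1, 10, -10]
ROT     -> [10, -10, 1]
SWAP    -> [10, 1, -10]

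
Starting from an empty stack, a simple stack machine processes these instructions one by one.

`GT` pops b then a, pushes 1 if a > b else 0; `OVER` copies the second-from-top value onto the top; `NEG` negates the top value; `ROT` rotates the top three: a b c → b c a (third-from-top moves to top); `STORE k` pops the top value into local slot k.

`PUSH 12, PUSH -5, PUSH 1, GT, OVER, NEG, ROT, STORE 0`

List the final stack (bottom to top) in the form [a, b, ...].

PUSH 12  12
PUSH -5  12 -5
PUSH 1   12 -5 1
GT       12 0
OVER     12 0 12
NEG      12 0 -12
ROT      0 -12 12
STORE 0  0 -12

[0, -12]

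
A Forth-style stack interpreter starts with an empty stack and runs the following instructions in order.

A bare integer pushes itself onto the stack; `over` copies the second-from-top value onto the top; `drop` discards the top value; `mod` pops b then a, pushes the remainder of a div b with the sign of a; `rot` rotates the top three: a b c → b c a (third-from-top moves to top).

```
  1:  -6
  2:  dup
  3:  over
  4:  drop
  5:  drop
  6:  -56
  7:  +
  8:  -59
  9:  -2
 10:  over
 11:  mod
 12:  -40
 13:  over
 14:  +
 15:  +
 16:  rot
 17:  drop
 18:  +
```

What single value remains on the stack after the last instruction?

-6   -> [-6]
dup  -> [-6, -6]
over -> [-6, -6, -6]
drop -> [-6, -6]
drop -> [-6]
-56  -> [-6, -56]
+    -> [-62]
-59  -> [-62, -59]
-2   -> [-62, -59, -2]
over -> [-62, -59, -2, -59]
mod  -> [-62, -59, -2]
-40  -> [-62, -59, -2, -40]
over -> [-62, -59, -2, -40, -2]
+    -> [-62, -59, -2, -42]
+    -> [-62, -59, -44]
rot  -> [-59, -44, -62]
drop -> [-59, -44]
+    -> [-103]

-103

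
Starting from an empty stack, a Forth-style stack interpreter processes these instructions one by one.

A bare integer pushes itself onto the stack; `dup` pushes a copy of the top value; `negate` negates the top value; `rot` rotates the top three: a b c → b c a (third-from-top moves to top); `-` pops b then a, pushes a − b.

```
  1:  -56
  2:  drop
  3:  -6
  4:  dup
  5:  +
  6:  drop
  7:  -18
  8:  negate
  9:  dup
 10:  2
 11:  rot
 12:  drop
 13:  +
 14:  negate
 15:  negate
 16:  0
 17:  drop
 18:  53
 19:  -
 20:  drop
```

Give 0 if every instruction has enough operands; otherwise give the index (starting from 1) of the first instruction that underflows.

-56    : [-56]
drop   : []
-6     : [-6]
dup    : [-6, -6]
+      : [-12]
drop   : []
-18    : [-18]
negate : [18]
dup    : [18, 18]
2      : [18, 18, 2]
rot    : [18, 2, 18]
drop   : [18, 2]
+      : [20]
negate : [-20]
negate : [20]
0      : [20, 0]
drop   : [20]
53     : [20, 53]
-      : [-33]
drop   : []

0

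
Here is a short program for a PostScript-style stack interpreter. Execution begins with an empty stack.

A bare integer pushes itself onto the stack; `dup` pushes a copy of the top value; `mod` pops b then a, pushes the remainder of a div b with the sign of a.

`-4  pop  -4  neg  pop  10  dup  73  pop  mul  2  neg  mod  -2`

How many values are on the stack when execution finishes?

-4  -> -4
pop -> (empty)
-4  -> -4
neg -> 4
pop -> (empty)
10  -> 10
dup -> 10 10
73  -> 10 10 73
pop -> 10 10
mul -> 100
2   -> 100 2
neg -> 100 -2
mod -> 0
-2  -> 0 -2

2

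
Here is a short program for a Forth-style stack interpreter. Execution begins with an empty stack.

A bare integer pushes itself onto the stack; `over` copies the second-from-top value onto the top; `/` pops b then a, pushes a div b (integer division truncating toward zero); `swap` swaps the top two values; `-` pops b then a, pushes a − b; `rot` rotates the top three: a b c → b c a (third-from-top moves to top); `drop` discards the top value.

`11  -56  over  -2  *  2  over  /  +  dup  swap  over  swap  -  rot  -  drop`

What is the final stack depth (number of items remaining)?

2

11   → 11
-56  → 11 -56
over → 11 -56 11
-2   → 11 -56 11 -2
*    → 11 -56 -22
2    → 11 -56 -22 2
over → 11 -56 -22 2 -22
/    → 11 -56 -22 0
+    → 11 -56 -22
dup  → 11 -56 -22 -22
swap → 11 -56 -22 -22
over → 11 -56 -22 -22 -22
swap → 11 -56 -22 -22 -22
-    → 11 -56 -22 0
rot  → 11 -22 0 -56
-    → 11 -22 56
drop → 11 -22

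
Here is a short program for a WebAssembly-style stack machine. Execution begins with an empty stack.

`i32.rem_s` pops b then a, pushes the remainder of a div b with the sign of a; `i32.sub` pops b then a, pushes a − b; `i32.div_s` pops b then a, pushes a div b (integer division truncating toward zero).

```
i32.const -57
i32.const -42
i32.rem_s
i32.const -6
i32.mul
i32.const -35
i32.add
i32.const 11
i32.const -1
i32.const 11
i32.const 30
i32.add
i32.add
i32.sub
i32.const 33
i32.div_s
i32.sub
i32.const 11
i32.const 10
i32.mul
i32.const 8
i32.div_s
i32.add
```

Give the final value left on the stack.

68

i32.const -57  -57
i32.const -42  -57 -42
i32.rem_s      -15
i32.const -6   -15 -6
i32.mul        90
i32.const -35  90 -35
i32.add        55
i32.const 11   55 11
i32.const -1   55 11 -1
i32.const 11   55 11 -1 11
i32.const 30   55 11 -1 11 30
i32.add        55 11 -1 41
i32.add        55 11 40
i32.sub        55 -29
i32.const 33   55 -29 33
i32.div_s      55 0
i32.sub        55
i32.const 11   55 11
i32.const 10   55 11 10
i32.mul        55 110
i32.const 8    55 110 8
i32.div_s      55 13
i32.add        68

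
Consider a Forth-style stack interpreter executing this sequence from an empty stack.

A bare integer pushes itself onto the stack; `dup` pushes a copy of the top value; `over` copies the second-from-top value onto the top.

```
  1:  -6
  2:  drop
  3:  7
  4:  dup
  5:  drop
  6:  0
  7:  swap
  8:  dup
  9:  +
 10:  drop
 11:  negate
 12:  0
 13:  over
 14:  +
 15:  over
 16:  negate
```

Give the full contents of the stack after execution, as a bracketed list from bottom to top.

[0, 0, 0]

-6      [-6]
drop    []
7       [7]
dup     [7, 7]
drop    [7]
0       [7, 0]
swap    [0, 7]
dup     [0, 7, 7]
+       [0, 14]
drop    [0]
negate  [0]
0       [0, 0]
over    [0, 0, 0]
+       [0, 0]
over    [0, 0, 0]
negate  [0, 0, 0]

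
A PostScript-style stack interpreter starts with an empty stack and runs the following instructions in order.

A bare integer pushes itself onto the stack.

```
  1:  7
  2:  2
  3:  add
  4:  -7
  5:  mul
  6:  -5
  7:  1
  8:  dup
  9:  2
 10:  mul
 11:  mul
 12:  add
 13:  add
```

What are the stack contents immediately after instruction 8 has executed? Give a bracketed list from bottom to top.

[-63, -5, 1, 1]

7    7
2    7 2
add  9
-7   9 -7
mul  -63
-5   -63 -5
1    -63 -5 1
dup  -63 -5 1 1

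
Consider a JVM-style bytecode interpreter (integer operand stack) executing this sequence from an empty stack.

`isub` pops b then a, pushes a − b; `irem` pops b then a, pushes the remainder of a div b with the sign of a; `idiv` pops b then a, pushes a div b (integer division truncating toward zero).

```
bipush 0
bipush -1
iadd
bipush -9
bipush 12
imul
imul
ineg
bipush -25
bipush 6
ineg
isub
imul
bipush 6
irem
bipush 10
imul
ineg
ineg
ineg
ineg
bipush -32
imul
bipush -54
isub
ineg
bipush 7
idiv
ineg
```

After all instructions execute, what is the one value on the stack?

7

bipush 0    0
bipush -1   0 -1
iadd        -1
bipush -9   -1 -9
bipush 12   -1 -9 12
imul        -1 -108
imul        108
ineg        -108
bipush -25  -108 -25
bipush 6    -108 -25 6
ineg        -108 -25 -6
isub        -108 -19
imul        2052
bipush 6    2052 6
irem        0
bipush 10   0 10
imul        0
ineg        0
ineg        0
ineg        0
ineg        0
bipush -32  0 -32
imul        0
bipush -54  0 -54
isub        54
ineg        -54
bipush 7    -54 7
idiv        -7
ineg        7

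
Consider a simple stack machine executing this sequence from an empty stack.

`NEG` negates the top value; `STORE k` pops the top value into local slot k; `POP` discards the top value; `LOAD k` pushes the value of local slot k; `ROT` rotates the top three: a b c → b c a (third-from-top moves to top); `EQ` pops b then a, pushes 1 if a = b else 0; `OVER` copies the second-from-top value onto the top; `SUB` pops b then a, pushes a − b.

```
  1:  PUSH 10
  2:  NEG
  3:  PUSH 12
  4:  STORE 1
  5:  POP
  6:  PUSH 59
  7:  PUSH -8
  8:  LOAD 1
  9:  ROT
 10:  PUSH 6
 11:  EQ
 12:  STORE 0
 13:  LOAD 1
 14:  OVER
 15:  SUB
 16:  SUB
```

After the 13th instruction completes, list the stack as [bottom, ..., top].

PUSH 10 -> [10]
NEG     -> [-10]
PUSH 12 -> [-10, 12]
STORE 1 -> [-10]
POP     -> []
PUSH 59 -> [59]
PUSH -8 -> [59, -8]
LOAD 1  -> [59, -8, 12]
ROT     -> [-8, 12, 59]
PUSH 6  -> [-8, 12, 59, 6]
EQ      -> [-8, 12, 0]
STORE 0 -> [-8, 12]
LOAD 1  -> [-8, 12, 12]

[-8, 12, 12]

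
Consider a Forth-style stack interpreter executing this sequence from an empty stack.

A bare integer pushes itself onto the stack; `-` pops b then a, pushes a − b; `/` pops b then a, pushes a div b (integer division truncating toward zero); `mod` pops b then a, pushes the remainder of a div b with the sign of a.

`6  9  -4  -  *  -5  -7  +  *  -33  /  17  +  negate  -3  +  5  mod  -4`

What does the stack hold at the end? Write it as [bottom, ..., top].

[-3, -4]

6      -> [6]
9      -> [6, 9]
-4     -> [6, 9, -4]
-      -> [6, 13]
*      -> [78]
-5     -> [78, -5]
-7     -> [78, -5, -7]
+      -> [78, -12]
*      -> [-936]
-33    -> [-936, -33]
/      -> [28]
17     -> [28, 17]
+      -> [45]
negate -> [-45]
-3     -> [-45, -3]
+      -> [-48]
5      -> [-48, 5]
mod    -> [-3]
-4     -> [-3, -4]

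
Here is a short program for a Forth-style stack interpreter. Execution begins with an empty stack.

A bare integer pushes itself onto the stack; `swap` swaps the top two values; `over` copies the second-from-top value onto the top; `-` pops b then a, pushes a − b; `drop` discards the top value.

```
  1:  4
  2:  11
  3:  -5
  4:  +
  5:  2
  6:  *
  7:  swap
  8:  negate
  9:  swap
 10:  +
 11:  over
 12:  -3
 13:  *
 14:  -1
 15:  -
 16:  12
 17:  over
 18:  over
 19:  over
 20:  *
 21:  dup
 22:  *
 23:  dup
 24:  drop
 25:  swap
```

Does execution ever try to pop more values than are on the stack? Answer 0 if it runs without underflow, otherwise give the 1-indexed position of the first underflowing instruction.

4      -> 4
11     -> 4 11
-5     -> 4 11 -5
+      -> 4 6
2      -> 4 6 2
*      -> 4 12
swap   -> 12 4
negate -> 12 -4
swap   -> -4 12
+      -> 8
over  — needs 2 operands, stack has 1 → underflow

11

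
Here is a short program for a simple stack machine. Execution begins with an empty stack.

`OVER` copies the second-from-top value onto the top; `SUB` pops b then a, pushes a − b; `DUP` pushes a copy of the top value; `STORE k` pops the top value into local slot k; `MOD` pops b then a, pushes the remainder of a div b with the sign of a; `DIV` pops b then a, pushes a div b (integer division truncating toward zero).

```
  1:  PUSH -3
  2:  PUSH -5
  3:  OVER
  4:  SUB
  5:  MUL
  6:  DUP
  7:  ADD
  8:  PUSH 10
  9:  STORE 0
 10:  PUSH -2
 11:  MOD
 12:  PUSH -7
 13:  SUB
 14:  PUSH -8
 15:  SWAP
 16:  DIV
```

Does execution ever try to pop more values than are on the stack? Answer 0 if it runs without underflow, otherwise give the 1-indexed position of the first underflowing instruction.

0

PUSH -3 : -3
PUSH -5 : -3 -5
OVER    : -3 -5 -3
SUB     : -3 -2
MUL     : 6
DUP     : 6 6
ADD     : 12
PUSH 10 : 12 10
STORE 0 : 12
PUSH -2 : 12 -2
MOD     : 0
PUSH -7 : 0 -7
SUB     : 7
PUSH -8 : 7 -8
SWAP    : -8 7
DIV     : -1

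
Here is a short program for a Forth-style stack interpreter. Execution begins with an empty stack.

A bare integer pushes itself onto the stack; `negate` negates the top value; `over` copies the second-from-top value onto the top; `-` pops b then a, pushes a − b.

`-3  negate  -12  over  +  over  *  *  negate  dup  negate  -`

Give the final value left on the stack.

162

-3     : -3
negate : 3
-12    : 3 -12
over   : 3 -12 3
+      : 3 -9
over   : 3 -9 3
*      : 3 -27
*      : -81
negate : 81
dup    : 81 81
negate : 81 -81
-      : 162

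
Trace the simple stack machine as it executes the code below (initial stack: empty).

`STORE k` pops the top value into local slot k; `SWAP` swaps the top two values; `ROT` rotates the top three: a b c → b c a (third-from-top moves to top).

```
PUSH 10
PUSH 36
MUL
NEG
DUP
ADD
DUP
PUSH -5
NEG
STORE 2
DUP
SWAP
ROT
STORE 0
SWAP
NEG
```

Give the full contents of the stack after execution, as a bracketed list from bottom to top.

PUSH 10  10
PUSH 36  10 36
MUL      360
NEG      -360
DUP      -360 -360
ADD      -720
DUP      -720 -720
PUSH -5  -720 -720 -5
NEG      -720 -720 5
STORE 2  -720 -720
DUP      -720 -720 -720
SWAP     -720 -720 -720
ROT      -720 -720 -720
STORE 0  -720 -720
SWAP     -720 -720
NEG      -720 720

[-720, 720]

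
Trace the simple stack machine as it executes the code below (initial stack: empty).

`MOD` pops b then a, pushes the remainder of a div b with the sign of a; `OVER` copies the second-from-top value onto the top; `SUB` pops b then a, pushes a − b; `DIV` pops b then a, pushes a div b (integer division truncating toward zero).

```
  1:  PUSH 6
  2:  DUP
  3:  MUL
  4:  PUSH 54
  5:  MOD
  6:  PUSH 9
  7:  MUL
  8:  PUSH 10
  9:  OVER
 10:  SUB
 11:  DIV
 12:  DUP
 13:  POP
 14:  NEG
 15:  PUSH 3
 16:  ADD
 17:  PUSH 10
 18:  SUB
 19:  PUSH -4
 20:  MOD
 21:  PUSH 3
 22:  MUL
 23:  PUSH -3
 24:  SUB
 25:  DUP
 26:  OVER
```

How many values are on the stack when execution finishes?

3

PUSH 6  → 6
DUP     → 6 6
MUL     → 36
PUSH 54 → 36 54
MOD     → 36
PUSH 9  → 36 9
MUL     → 324
PUSH 10 → 324 10
OVER    → 324 10 324
SUB     → 324 -314
DIV     → -1
DUP     → -1 -1
POP     → -1
NEG     → 1
PUSH 3  → 1 3
ADD     → 4
PUSH 10 → 4 10
SUB     → -6
PUSH -4 → -6 -4
MOD     → -2
PUSH 3  → -2 3
MUL     → -6
PUSH -3 → -6 -3
SUB     → -3
DUP     → -3 -3
OVER    → -3 -3 -3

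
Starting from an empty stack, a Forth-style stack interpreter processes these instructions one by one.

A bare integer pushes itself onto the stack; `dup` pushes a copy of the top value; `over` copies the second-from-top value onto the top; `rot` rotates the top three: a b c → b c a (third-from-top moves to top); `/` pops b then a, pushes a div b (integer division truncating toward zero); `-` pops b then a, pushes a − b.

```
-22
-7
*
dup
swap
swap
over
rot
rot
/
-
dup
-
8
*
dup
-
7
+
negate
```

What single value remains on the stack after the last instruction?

-22    : [-22]
-7     : [-22, -7]
*      : [154]
dup    : [154, 154]
swap   : [154, 154]
swap   : [154, 154]
over   : [154, 154, 154]
rot    : [154, 154, 154]
rot    : [154, 154, 154]
/      : [154, 1]
-      : [153]
dup    : [153, 153]
-      : [0]
8      : [0, 8]
*      : [0]
dup    : [0, 0]
-      : [0]
7      : [0, 7]
+      : [7]
negate : [-7]

-7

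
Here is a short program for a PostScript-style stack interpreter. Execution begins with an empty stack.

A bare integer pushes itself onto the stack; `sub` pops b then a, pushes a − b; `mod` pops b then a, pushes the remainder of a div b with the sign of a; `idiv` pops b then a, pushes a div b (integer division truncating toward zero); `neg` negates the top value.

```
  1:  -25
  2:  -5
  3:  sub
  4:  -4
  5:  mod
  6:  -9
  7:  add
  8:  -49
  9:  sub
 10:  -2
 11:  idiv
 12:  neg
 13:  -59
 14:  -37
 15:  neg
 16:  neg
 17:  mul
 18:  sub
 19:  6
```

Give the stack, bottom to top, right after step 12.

-25  -> -25
-5   -> -25 -5
sub  -> -20
-4   -> -20 -4
mod  -> 0
-9   -> 0 -9
add  -> -9
-49  -> -9 -49
sub  -> 40
-2   -> 40 -2
idiv -> -20
neg  -> 20

[20]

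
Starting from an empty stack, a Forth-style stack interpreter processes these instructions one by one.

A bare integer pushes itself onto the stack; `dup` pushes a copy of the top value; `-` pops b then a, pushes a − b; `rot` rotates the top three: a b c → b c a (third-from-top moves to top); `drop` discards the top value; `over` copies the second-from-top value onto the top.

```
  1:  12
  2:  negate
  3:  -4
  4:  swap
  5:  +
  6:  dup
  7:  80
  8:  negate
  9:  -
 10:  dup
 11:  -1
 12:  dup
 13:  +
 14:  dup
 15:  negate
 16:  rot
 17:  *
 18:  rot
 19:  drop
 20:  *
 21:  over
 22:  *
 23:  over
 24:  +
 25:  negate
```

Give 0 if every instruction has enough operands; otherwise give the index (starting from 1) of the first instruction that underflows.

12     : [12]
negate : [-12]
-4     : [-12, -4]
swap   : [-4, -12]
+      : [-16]
dup    : [-16, -16]
80     : [-16, -16, 80]
negate : [-16, -16, -80]
-      : [-16, 64]
dup    : [-16, 64, 64]
-1     : [-16, 64, 64, -1]
dup    : [-16, 64, 64, -1, -1]
+      : [-16, 64, 64, -2]
dup    : [-16, 64, 64, -2, -2]
negate : [-16, 64, 64, -2, 2]
rot    : [-16, 64, -2, 2, 64]
*      : [-16, 64, -2, 128]
rot    : [-16, -2, 128, 64]
drop   : [-16, -2, 128]
*      : [-16, -256]
over   : [-16, -256, -16]
*      : [-16, 4096]
over   : [-16, 4096, -16]
+      : [-16, 4080]
negate : [-16, -4080]

0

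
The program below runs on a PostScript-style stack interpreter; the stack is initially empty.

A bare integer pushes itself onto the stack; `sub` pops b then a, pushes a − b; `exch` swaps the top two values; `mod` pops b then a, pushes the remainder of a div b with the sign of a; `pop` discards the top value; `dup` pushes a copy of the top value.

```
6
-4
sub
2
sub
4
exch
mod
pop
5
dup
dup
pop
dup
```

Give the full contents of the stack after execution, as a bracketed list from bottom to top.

[5, 5, 5]

6    -> [6]
-4   -> [6, -4]
sub  -> [10]
2    -> [10, 2]
sub  -> [8]
4    -> [8, 4]
exch -> [4, 8]
mod  -> [4]
pop  -> []
5    -> [5]
dup  -> [5, 5]
dup  -> [5, 5, 5]
pop  -> [5, 5]
dup  -> [5, 5, 5]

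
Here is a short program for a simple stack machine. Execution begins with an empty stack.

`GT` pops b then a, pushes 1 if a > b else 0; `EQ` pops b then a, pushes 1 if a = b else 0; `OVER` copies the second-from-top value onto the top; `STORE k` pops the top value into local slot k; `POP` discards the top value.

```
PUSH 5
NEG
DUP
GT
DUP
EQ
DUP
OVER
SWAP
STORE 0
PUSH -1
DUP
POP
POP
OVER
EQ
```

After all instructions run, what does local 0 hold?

1

PUSH 5  : [5]
NEG     : [-5]
DUP     : [-5, -5]
GT      : [0]
DUP     : [0, 0]
EQ      : [1]
DUP     : [1, 1]
OVER    : [1, 1, 1]
SWAP    : [1, 1, 1]
STORE 0 : [1, 1]
PUSH -1 : [1, 1, -1]
DUP     : [1, 1, -1, -1]
POP     : [1, 1, -1]
POP     : [1, 1]
OVER    : [1, 1, 1]
EQ      : [1, 1]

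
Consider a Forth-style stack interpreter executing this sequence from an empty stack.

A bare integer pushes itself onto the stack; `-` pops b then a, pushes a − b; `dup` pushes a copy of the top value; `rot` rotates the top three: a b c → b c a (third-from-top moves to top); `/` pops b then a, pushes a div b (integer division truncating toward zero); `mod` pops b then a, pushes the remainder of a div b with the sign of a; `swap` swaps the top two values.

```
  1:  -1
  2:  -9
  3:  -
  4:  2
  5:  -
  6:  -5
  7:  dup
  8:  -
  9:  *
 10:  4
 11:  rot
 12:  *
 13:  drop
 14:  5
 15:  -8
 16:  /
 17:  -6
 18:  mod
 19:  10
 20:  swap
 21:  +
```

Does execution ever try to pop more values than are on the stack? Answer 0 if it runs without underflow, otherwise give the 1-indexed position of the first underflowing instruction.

-1   -1
-9   -1 -9
-    8
2    8 2
-    6
-5   6 -5
dup  6 -5 -5
-    6 0
*    0
4    0 4
rot  — needs 3 operands, stack has 2 → underflow

11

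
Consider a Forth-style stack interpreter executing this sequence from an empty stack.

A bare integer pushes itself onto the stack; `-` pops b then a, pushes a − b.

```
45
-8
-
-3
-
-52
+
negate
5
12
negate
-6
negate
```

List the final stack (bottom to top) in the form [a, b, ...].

45     -> [45]
-8     -> [45, -8]
-      -> [53]
-3     -> [53, -3]
-      -> [56]
-52    -> [56, -52]
+      -> [4]
negate -> [-4]
5      -> [-4, 5]
12     -> [-4, 5, 12]
negate -> [-4, 5, -12]
-6     -> [-4, 5, -12, -6]
negate -> [-4, 5, -12, 6]

[-4, 5, -12, 6]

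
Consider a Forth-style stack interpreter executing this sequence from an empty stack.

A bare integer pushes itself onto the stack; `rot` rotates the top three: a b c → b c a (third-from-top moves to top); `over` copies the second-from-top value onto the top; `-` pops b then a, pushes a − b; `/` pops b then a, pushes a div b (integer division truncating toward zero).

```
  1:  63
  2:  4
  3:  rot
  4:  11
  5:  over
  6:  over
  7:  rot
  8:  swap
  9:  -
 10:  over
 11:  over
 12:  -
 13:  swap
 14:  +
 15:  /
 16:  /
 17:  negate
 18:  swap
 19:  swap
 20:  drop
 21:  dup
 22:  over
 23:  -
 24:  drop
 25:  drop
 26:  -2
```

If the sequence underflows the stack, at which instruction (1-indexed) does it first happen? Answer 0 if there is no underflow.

3

63 : [63]
4  : [63, 4]
rot  — needs 3 operands, stack has 2 → underflow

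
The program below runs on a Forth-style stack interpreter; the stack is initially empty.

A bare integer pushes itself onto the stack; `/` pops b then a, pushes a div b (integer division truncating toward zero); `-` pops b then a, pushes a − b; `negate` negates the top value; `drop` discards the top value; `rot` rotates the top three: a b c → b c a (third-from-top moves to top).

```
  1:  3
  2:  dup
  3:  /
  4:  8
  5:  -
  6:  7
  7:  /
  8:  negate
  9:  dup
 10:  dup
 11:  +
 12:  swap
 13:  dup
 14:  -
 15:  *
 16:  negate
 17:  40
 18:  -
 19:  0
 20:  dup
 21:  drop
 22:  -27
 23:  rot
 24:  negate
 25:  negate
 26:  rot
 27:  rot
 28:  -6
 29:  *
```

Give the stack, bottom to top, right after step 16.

3      -> 3
dup    -> 3 3
/      -> 1
8      -> 1 8
-      -> -7
7      -> -7 7
/      -> -1
negate -> 1
dup    -> 1 1
dup    -> 1 1 1
+      -> 1 2
swap   -> 2 1
dup    -> 2 1 1
-      -> 2 0
*      -> 0
negate -> 0

[0]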